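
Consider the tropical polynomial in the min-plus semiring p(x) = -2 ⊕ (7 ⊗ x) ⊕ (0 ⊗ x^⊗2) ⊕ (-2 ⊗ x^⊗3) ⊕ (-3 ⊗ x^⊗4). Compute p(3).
p(3) = -2

A tropical monomial a ⊗ x^⊗i evaluates to a + i · x. Evaluating each term at x = 3:
  Term 0 contributes -2 + 0 · 3 = -2
  Term 1 contributes 7 + 1 · 3 = 10
  Term 2 contributes 0 + 2 · 3 = 6
  Term 3 contributes -2 + 3 · 3 = 7
  Term 4 contributes -3 + 4 · 3 = 9
p(3) = ⊕ of these = min[-2, 10, 6, 7, 9] = -2.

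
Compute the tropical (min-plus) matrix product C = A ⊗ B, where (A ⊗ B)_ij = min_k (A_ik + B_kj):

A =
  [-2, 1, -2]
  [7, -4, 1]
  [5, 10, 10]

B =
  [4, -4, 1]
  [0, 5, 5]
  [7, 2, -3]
A ⊗ B =
  [1, -6, -5]
  [-4, 1, -2]
  [9, 1, 6]

Apply the min-plus product entry-by-entry:
  C[0][0] = min over k of (A[0][0] + B[0][0] = -2 + 4 = 2, A[0][1] + B[1][0] = 1 + 0 = 1, A[0][2] + B[2][0] = -2 + 7 = 5) = 1 (attained at k = 1)
  C[0][1] = min over k of (A[0][0] + B[0][1] = -2 + -4 = -6, A[0][1] + B[1][1] = 1 + 5 = 6, A[0][2] + B[2][1] = -2 + 2 = 0) = -6 (attained at k = 0)
  C[0][2] = min over k of (A[0][0] + B[0][2] = -2 + 1 = -1, A[0][1] + B[1][2] = 1 + 5 = 6, A[0][2] + B[2][2] = -2 + -3 = -5) = -5 (attained at k = 2)
  C[1][0] = min over k of (A[1][0] + B[0][0] = 7 + 4 = 11, A[1][1] + B[1][0] = -4 + 0 = -4, A[1][2] + B[2][0] = 1 + 7 = 8) = -4 (attained at k = 1)
  C[1][1] = min over k of (A[1][0] + B[0][1] = 7 + -4 = 3, A[1][1] + B[1][1] = -4 + 5 = 1, A[1][2] + B[2][1] = 1 + 2 = 3) = 1 (attained at k = 1)
  C[1][2] = min over k of (A[1][0] + B[0][2] = 7 + 1 = 8, A[1][1] + B[1][2] = -4 + 5 = 1, A[1][2] + B[2][2] = 1 + -3 = -2) = -2 (attained at k = 2)
  C[2][0] = min over k of (A[2][0] + B[0][0] = 5 + 4 = 9, A[2][1] + B[1][0] = 10 + 0 = 10, A[2][2] + B[2][0] = 10 + 7 = 17) = 9 (attained at k = 0)
  C[2][1] = min over k of (A[2][0] + B[0][1] = 5 + -4 = 1, A[2][1] + B[1][1] = 10 + 5 = 15, A[2][2] + B[2][1] = 10 + 2 = 12) = 1 (attained at k = 0)
  C[2][2] = min over k of (A[2][0] + B[0][2] = 5 + 1 = 6, A[2][1] + B[1][2] = 10 + 5 = 15, A[2][2] + B[2][2] = 10 + -3 = 7) = 6 (attained at k = 0)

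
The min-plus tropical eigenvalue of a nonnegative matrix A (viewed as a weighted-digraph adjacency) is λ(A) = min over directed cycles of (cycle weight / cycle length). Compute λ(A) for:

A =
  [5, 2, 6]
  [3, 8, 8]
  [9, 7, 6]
λ(A) = 5/2

Enumerate directed cycles and compute their means (weight / length). Sample:
  cycle 0 → 0: weight = 5, length = 1, mean = 5/1 ≈ 5.000
  cycle 1 → 1: weight = 8, length = 1, mean = 8/1 ≈ 8.000
  cycle 2 → 2: weight = 6, length = 1, mean = 6/1 ≈ 6.000
  cycle 0 → 1 → 0: weight = 5, length = 2, mean = 5/2 ≈ 2.500
  cycle 0 → 2 → 0: weight = 15, length = 2, mean = 15/2 ≈ 7.500
  cycle 1 → 0 → 1: weight = 5, length = 2, mean = 5/2 ≈ 2.500
Minimum mean = 2.500, attained e.g. along the cycle 0 → 1 → 0 with weight 5 and length 2. So λ(A) = 5/2 = 5/2.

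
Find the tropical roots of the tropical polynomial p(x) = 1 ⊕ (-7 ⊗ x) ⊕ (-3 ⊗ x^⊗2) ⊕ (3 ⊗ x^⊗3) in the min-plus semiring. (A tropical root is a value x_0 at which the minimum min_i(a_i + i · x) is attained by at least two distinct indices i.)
Roots: {-6, -4, 8}

Each tropical root is a break point of the lower envelope of the lines y = a_i + i · x (there are 4 lines, with slopes 0, 1, ..., 3). Only the lines that attain the minimum somewhere contribute to roots; other lines are dominated. Here the surviving (envelope) indices are i = 3, i = 2, i = 1, i = 0.
Intersections between consecutive envelope lines give the roots: for adjacent envelope indices i < j the intersection is x = (a_i − a_j) / (j − i). Reading off the sorted break points: {-6, -4, 8}.
Verification: at each break x_0, at least two indices attain the minimum of min_i(a_i + i · x_0).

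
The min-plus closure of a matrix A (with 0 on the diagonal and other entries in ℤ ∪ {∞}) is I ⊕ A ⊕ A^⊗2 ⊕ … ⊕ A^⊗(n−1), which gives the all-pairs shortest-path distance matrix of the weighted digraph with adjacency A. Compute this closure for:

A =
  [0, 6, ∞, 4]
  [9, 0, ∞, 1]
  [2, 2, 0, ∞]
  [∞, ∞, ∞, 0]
Closure =
  [0, 6, ∞, 4]
  [9, 0, ∞, 1]
  [2, 2, 0, 3]
  [∞, ∞, ∞, 0]

This is the Floyd-Warshall all-pairs shortest-path computation. For each intermediate vertex k = 0, 1, …, 3, update dist[i][j] ← min(dist[i][j], dist[i][k] + dist[k][j]). The final matrix gives, for each (i, j), the minimum total weight of any directed path from i to j (possibly empty when i = j).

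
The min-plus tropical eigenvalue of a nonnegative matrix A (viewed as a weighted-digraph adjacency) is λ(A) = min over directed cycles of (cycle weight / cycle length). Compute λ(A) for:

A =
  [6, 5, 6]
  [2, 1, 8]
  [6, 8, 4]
λ(A) = 1

Enumerate directed cycles and compute their means (weight / length). Sample:
  cycle 0 → 0: weight = 6, length = 1, mean = 6/1 ≈ 6.000
  cycle 1 → 1: weight = 1, length = 1, mean = 1/1 ≈ 1.000
  cycle 2 → 2: weight = 4, length = 1, mean = 4/1 ≈ 4.000
  cycle 0 → 1 → 0: weight = 7, length = 2, mean = 7/2 ≈ 3.500
  cycle 0 → 2 → 0: weight = 12, length = 2, mean = 12/2 ≈ 6.000
  cycle 1 → 0 → 1: weight = 7, length = 2, mean = 7/2 ≈ 3.500
Minimum mean = 1.000, attained e.g. along the cycle 1 → 1 with weight 1 and length 1. So λ(A) = 1/1 = 1.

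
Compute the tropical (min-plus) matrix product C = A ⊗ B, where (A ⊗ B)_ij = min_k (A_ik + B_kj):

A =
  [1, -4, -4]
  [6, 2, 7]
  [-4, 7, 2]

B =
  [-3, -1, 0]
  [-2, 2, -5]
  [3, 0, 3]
A ⊗ B =
  [-6, -4, -9]
  [0, 4, -3]
  [-7, -5, -4]

Apply the min-plus product entry-by-entry:
  C[0][0] = min over k of (A[0][0] + B[0][0] = 1 + -3 = -2, A[0][1] + B[1][0] = -4 + -2 = -6, A[0][2] + B[2][0] = -4 + 3 = -1) = -6 (attained at k = 1)
  C[0][1] = min over k of (A[0][0] + B[0][1] = 1 + -1 = 0, A[0][1] + B[1][1] = -4 + 2 = -2, A[0][2] + B[2][1] = -4 + 0 = -4) = -4 (attained at k = 2)
  C[0][2] = min over k of (A[0][0] + B[0][2] = 1 + 0 = 1, A[0][1] + B[1][2] = -4 + -5 = -9, A[0][2] + B[2][2] = -4 + 3 = -1) = -9 (attained at k = 1)
  C[1][0] = min over k of (A[1][0] + B[0][0] = 6 + -3 = 3, A[1][1] + B[1][0] = 2 + -2 = 0, A[1][2] + B[2][0] = 7 + 3 = 10) = 0 (attained at k = 1)
  C[1][1] = min over k of (A[1][0] + B[0][1] = 6 + -1 = 5, A[1][1] + B[1][1] = 2 + 2 = 4, A[1][2] + B[2][1] = 7 + 0 = 7) = 4 (attained at k = 1)
  C[1][2] = min over k of (A[1][0] + B[0][2] = 6 + 0 = 6, A[1][1] + B[1][2] = 2 + -5 = -3, A[1][2] + B[2][2] = 7 + 3 = 10) = -3 (attained at k = 1)
  C[2][0] = min over k of (A[2][0] + B[0][0] = -4 + -3 = -7, A[2][1] + B[1][0] = 7 + -2 = 5, A[2][2] + B[2][0] = 2 + 3 = 5) = -7 (attained at k = 0)
  C[2][1] = min over k of (A[2][0] + B[0][1] = -4 + -1 = -5, A[2][1] + B[1][1] = 7 + 2 = 9, A[2][2] + B[2][1] = 2 + 0 = 2) = -5 (attained at k = 0)
  C[2][2] = min over k of (A[2][0] + B[0][2] = -4 + 0 = -4, A[2][1] + B[1][2] = 7 + -5 = 2, A[2][2] + B[2][2] = 2 + 3 = 5) = -4 (attained at k = 0)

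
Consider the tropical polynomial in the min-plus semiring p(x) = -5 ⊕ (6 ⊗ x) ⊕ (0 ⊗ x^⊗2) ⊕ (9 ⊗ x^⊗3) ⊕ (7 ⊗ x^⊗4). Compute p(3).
p(3) = -5

A tropical monomial a ⊗ x^⊗i evaluates to a + i · x. Evaluating each term at x = 3:
  Term 0 contributes -5 + 0 · 3 = -5
  Term 1 contributes 6 + 1 · 3 = 9
  Term 2 contributes 0 + 2 · 3 = 6
  Term 3 contributes 9 + 3 · 3 = 18
  Term 4 contributes 7 + 4 · 3 = 19
p(3) = ⊕ of these = min[-5, 9, 6, 18, 19] = -5.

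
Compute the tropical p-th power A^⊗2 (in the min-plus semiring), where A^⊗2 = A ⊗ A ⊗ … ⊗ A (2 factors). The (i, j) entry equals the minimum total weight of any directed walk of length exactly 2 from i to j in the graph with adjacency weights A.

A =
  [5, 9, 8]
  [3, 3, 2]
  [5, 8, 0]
A^⊗2 =
  [10, 12, 8]
  [6, 6, 2]
  [5, 8, 0]

Each entry (A^⊗2)_ij equals the minimum over all length-2 walks i = v_0 → v_1 → … → v_2 = j of Σ_t A[v_t][v_{t+1}]. For example, for (i, j) = (0, 2) we minimise over 3 possible intermediate vertex sequences; the minimum is 8, attained along the walk 0 → 2 → 2.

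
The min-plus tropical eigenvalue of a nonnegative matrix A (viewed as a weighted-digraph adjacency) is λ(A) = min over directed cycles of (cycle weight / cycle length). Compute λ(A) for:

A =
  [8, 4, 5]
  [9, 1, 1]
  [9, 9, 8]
λ(A) = 1

Enumerate directed cycles and compute their means (weight / length). Sample:
  cycle 0 → 0: weight = 8, length = 1, mean = 8/1 ≈ 8.000
  cycle 1 → 1: weight = 1, length = 1, mean = 1/1 ≈ 1.000
  cycle 2 → 2: weight = 8, length = 1, mean = 8/1 ≈ 8.000
  cycle 0 → 1 → 0: weight = 13, length = 2, mean = 13/2 ≈ 6.500
  cycle 0 → 2 → 0: weight = 14, length = 2, mean = 14/2 ≈ 7.000
  cycle 1 → 0 → 1: weight = 13, length = 2, mean = 13/2 ≈ 6.500
Minimum mean = 1.000, attained e.g. along the cycle 1 → 1 with weight 1 and length 1. So λ(A) = 1/1 = 1.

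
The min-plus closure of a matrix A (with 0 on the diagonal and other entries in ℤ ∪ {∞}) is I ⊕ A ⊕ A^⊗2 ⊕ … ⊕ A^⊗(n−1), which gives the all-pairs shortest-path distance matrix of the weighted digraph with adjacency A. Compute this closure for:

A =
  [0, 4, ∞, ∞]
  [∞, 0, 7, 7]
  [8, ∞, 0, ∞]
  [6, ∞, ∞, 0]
Closure =
  [0, 4, 11, 11]
  [13, 0, 7, 7]
  [8, 12, 0, 19]
  [6, 10, 17, 0]

This is the Floyd-Warshall all-pairs shortest-path computation. For each intermediate vertex k = 0, 1, …, 3, update dist[i][j] ← min(dist[i][j], dist[i][k] + dist[k][j]). The final matrix gives, for each (i, j), the minimum total weight of any directed path from i to j (possibly empty when i = j).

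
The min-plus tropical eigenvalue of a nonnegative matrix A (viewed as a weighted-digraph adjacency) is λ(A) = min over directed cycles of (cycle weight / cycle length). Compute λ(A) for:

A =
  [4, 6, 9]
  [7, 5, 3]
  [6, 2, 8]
λ(A) = 5/2

Enumerate directed cycles and compute their means (weight / length). Sample:
  cycle 0 → 0: weight = 4, length = 1, mean = 4/1 ≈ 4.000
  cycle 1 → 1: weight = 5, length = 1, mean = 5/1 ≈ 5.000
  cycle 2 → 2: weight = 8, length = 1, mean = 8/1 ≈ 8.000
  cycle 0 → 1 → 0: weight = 13, length = 2, mean = 13/2 ≈ 6.500
  cycle 0 → 2 → 0: weight = 15, length = 2, mean = 15/2 ≈ 7.500
  cycle 1 → 0 → 1: weight = 13, length = 2, mean = 13/2 ≈ 6.500
Minimum mean = 2.500, attained e.g. along the cycle 1 → 2 → 1 with weight 5 and length 2. So λ(A) = 5/2 = 5/2.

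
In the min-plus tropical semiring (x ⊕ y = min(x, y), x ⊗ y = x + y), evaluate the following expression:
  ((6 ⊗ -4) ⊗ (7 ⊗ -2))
((6 ⊗ -4) ⊗ (7 ⊗ -2)) = 7

Expand innermost to outermost. Recall ⊕ takes the minimum of its arguments and ⊗ takes their sum. Working out the expression ((6 ⊗ -4) ⊗ (7 ⊗ -2)) gives 7.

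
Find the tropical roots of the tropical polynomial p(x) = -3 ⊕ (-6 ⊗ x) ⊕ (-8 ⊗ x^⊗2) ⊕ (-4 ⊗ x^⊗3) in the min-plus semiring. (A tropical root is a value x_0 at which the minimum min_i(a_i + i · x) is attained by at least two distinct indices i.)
Roots: {-4, 2, 3}

Each tropical root is a break point of the lower envelope of the lines y = a_i + i · x (there are 4 lines, with slopes 0, 1, ..., 3). Only the lines that attain the minimum somewhere contribute to roots; other lines are dominated. Here the surviving (envelope) indices are i = 3, i = 2, i = 1, i = 0.
Intersections between consecutive envelope lines give the roots: for adjacent envelope indices i < j the intersection is x = (a_i − a_j) / (j − i). Reading off the sorted break points: {-4, 2, 3}.
Verification: at each break x_0, at least two indices attain the minimum of min_i(a_i + i · x_0).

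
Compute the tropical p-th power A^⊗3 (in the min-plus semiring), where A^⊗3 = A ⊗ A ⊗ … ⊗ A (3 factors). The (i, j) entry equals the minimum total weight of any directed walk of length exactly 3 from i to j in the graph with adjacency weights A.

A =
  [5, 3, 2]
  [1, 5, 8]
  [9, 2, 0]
A^⊗3 =
  [5, 4, 2]
  [5, 5, 3]
  [3, 2, 0]

Each entry (A^⊗3)_ij equals the minimum over all length-3 walks i = v_0 → v_1 → … → v_3 = j of Σ_t A[v_t][v_{t+1}]. For example, for (i, j) = (0, 2) we minimise over 9 possible intermediate vertex sequences; the minimum is 2, attained along the walk 0 → 2 → 2 → 2.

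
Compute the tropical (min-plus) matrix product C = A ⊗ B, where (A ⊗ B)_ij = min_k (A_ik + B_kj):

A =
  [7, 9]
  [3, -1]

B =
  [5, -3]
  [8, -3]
A ⊗ B =
  [12, 4]
  [7, -4]

Apply the min-plus product entry-by-entry:
  C[0][0] = min over k of (A[0][0] + B[0][0] = 7 + 5 = 12, A[0][1] + B[1][0] = 9 + 8 = 17) = 12 (attained at k = 0)
  C[0][1] = min over k of (A[0][0] + B[0][1] = 7 + -3 = 4, A[0][1] + B[1][1] = 9 + -3 = 6) = 4 (attained at k = 0)
  C[1][0] = min over k of (A[1][0] + B[0][0] = 3 + 5 = 8, A[1][1] + B[1][0] = -1 + 8 = 7) = 7 (attained at k = 1)
  C[1][1] = min over k of (A[1][0] + B[0][1] = 3 + -3 = 0, A[1][1] + B[1][1] = -1 + -3 = -4) = -4 (attained at k = 1)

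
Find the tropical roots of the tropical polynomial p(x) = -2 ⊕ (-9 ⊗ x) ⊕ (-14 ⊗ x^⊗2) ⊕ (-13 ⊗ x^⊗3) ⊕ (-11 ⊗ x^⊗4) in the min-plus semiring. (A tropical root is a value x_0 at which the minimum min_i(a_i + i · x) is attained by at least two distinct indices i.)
Roots: {-2, -1, 5, 7}

Each tropical root is a break point of the lower envelope of the lines y = a_i + i · x (there are 5 lines, with slopes 0, 1, ..., 4). Only the lines that attain the minimum somewhere contribute to roots; other lines are dominated. Here the surviving (envelope) indices are i = 4, i = 3, i = 2, i = 1, i = 0.
Intersections between consecutive envelope lines give the roots: for adjacent envelope indices i < j the intersection is x = (a_i − a_j) / (j − i). Reading off the sorted break points: {-2, -1, 5, 7}.
Verification: at each break x_0, at least two indices attain the minimum of min_i(a_i + i · x_0).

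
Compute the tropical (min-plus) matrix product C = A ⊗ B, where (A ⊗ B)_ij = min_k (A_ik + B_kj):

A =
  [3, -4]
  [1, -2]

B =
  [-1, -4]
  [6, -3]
A ⊗ B =
  [2, -7]
  [0, -5]

Apply the min-plus product entry-by-entry:
  C[0][0] = min over k of (A[0][0] + B[0][0] = 3 + -1 = 2, A[0][1] + B[1][0] = -4 + 6 = 2) = 2 (attained at k = 0)
  C[0][1] = min over k of (A[0][0] + B[0][1] = 3 + -4 = -1, A[0][1] + B[1][1] = -4 + -3 = -7) = -7 (attained at k = 1)
  C[1][0] = min over k of (A[1][0] + B[0][0] = 1 + -1 = 0, A[1][1] + B[1][0] = -2 + 6 = 4) = 0 (attained at k = 0)
  C[1][1] = min over k of (A[1][0] + B[0][1] = 1 + -4 = -3, A[1][1] + B[1][1] = -2 + -3 = -5) = -5 (attained at k = 1)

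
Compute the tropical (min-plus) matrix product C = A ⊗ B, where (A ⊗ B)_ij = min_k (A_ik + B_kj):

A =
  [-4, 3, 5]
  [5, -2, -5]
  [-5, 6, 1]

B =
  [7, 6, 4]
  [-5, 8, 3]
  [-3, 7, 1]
A ⊗ B =
  [-2, 2, 0]
  [-8, 2, -4]
  [-2, 1, -1]

Apply the min-plus product entry-by-entry:
  C[0][0] = min over k of (A[0][0] + B[0][0] = -4 + 7 = 3, A[0][1] + B[1][0] = 3 + -5 = -2, A[0][2] + B[2][0] = 5 + -3 = 2) = -2 (attained at k = 1)
  C[0][1] = min over k of (A[0][0] + B[0][1] = -4 + 6 = 2, A[0][1] + B[1][1] = 3 + 8 = 11, A[0][2] + B[2][1] = 5 + 7 = 12) = 2 (attained at k = 0)
  C[0][2] = min over k of (A[0][0] + B[0][2] = -4 + 4 = 0, A[0][1] + B[1][2] = 3 + 3 = 6, A[0][2] + B[2][2] = 5 + 1 = 6) = 0 (attained at k = 0)
  C[1][0] = min over k of (A[1][0] + B[0][0] = 5 + 7 = 12, A[1][1] + B[1][0] = -2 + -5 = -7, A[1][2] + B[2][0] = -5 + -3 = -8) = -8 (attained at k = 2)
  C[1][1] = min over k of (A[1][0] + B[0][1] = 5 + 6 = 11, A[1][1] + B[1][1] = -2 + 8 = 6, A[1][2] + B[2][1] = -5 + 7 = 2) = 2 (attained at k = 2)
  C[1][2] = min over k of (A[1][0] + B[0][2] = 5 + 4 = 9, A[1][1] + B[1][2] = -2 + 3 = 1, A[1][2] + B[2][2] = -5 + 1 = -4) = -4 (attained at k = 2)
  C[2][0] = min over k of (A[2][0] + B[0][0] = -5 + 7 = 2, A[2][1] + B[1][0] = 6 + -5 = 1, A[2][2] + B[2][0] = 1 + -3 = -2) = -2 (attained at k = 2)
  C[2][1] = min over k of (A[2][0] + B[0][1] = -5 + 6 = 1, A[2][1] + B[1][1] = 6 + 8 = 14, A[2][2] + B[2][1] = 1 + 7 = 8) = 1 (attained at k = 0)
  C[2][2] = min over k of (A[2][0] + B[0][2] = -5 + 4 = -1, A[2][1] + B[1][2] = 6 + 3 = 9, A[2][2] + B[2][2] = 1 + 1 = 2) = -1 (attained at k = 0)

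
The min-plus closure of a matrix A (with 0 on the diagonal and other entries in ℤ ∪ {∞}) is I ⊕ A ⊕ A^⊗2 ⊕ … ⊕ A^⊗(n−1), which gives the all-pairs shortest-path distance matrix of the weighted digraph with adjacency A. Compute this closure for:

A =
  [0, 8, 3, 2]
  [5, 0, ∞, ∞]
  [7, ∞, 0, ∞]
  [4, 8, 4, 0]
Closure =
  [0, 8, 3, 2]
  [5, 0, 8, 7]
  [7, 15, 0, 9]
  [4, 8, 4, 0]

This is the Floyd-Warshall all-pairs shortest-path computation. For each intermediate vertex k = 0, 1, …, 3, update dist[i][j] ← min(dist[i][j], dist[i][k] + dist[k][j]). The final matrix gives, for each (i, j), the minimum total weight of any directed path from i to j (possibly empty when i = j).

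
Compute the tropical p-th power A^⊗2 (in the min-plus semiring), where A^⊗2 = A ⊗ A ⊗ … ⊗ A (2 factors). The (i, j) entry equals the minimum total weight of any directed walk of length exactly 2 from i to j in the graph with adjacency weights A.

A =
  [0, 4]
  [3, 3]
A^⊗2 =
  [0, 4]
  [3, 6]

Each entry (A^⊗2)_ij equals the minimum over all length-2 walks i = v_0 → v_1 → … → v_2 = j of Σ_t A[v_t][v_{t+1}]. For example, for (i, j) = (0, 1) we minimise over 2 possible intermediate vertex sequences; the minimum is 4, attained along the walk 0 → 0 → 1.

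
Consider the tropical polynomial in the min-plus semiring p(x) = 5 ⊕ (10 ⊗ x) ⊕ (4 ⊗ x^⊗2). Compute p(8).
p(8) = 5

A tropical monomial a ⊗ x^⊗i evaluates to a + i · x. Evaluating each term at x = 8:
  Term 0 contributes 5 + 0 · 8 = 5
  Term 1 contributes 10 + 1 · 8 = 18
  Term 2 contributes 4 + 2 · 8 = 20
p(8) = ⊕ of these = min[5, 18, 20] = 5.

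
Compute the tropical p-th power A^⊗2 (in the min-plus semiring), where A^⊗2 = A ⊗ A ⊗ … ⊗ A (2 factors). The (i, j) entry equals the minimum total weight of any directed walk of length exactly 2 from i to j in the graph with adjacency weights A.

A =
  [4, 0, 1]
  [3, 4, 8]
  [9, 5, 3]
A^⊗2 =
  [3, 4, 4]
  [7, 3, 4]
  [8, 8, 6]

Each entry (A^⊗2)_ij equals the minimum over all length-2 walks i = v_0 → v_1 → … → v_2 = j of Σ_t A[v_t][v_{t+1}]. For example, for (i, j) = (0, 2) we minimise over 3 possible intermediate vertex sequences; the minimum is 4, attained along the walk 0 → 2 → 2.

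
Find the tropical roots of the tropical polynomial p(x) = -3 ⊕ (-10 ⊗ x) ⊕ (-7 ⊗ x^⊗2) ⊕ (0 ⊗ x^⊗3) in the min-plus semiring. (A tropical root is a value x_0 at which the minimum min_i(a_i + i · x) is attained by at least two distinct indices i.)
Roots: {-7, -3, 7}

Each tropical root is a break point of the lower envelope of the lines y = a_i + i · x (there are 4 lines, with slopes 0, 1, ..., 3). Only the lines that attain the minimum somewhere contribute to roots; other lines are dominated. Here the surviving (envelope) indices are i = 3, i = 2, i = 1, i = 0.
Intersections between consecutive envelope lines give the roots: for adjacent envelope indices i < j the intersection is x = (a_i − a_j) / (j − i). Reading off the sorted break points: {-7, -3, 7}.
Verification: at each break x_0, at least two indices attain the minimum of min_i(a_i + i · x_0).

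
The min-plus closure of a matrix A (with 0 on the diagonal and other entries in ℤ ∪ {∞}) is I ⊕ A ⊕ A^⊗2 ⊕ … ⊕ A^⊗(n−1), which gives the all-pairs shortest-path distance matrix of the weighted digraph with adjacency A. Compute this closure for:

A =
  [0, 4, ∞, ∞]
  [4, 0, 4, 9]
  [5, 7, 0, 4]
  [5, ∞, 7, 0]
Closure =
  [0, 4, 8, 12]
  [4, 0, 4, 8]
  [5, 7, 0, 4]
  [5, 9, 7, 0]

This is the Floyd-Warshall all-pairs shortest-path computation. For each intermediate vertex k = 0, 1, …, 3, update dist[i][j] ← min(dist[i][j], dist[i][k] + dist[k][j]). The final matrix gives, for each (i, j), the minimum total weight of any directed path from i to j (possibly empty when i = j).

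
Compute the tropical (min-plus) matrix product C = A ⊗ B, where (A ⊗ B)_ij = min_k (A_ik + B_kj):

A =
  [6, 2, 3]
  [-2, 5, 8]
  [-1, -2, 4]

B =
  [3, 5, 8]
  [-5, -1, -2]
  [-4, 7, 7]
A ⊗ B =
  [-3, 1, 0]
  [0, 3, 3]
  [-7, -3, -4]

Apply the min-plus product entry-by-entry:
  C[0][0] = min over k of (A[0][0] + B[0][0] = 6 + 3 = 9, A[0][1] + B[1][0] = 2 + -5 = -3, A[0][2] + B[2][0] = 3 + -4 = -1) = -3 (attained at k = 1)
  C[0][1] = min over k of (A[0][0] + B[0][1] = 6 + 5 = 11, A[0][1] + B[1][1] = 2 + -1 = 1, A[0][2] + B[2][1] = 3 + 7 = 10) = 1 (attained at k = 1)
  C[0][2] = min over k of (A[0][0] + B[0][2] = 6 + 8 = 14, A[0][1] + B[1][2] = 2 + -2 = 0, A[0][2] + B[2][2] = 3 + 7 = 10) = 0 (attained at k = 1)
  C[1][0] = min over k of (A[1][0] + B[0][0] = -2 + 3 = 1, A[1][1] + B[1][0] = 5 + -5 = 0, A[1][2] + B[2][0] = 8 + -4 = 4) = 0 (attained at k = 1)
  C[1][1] = min over k of (A[1][0] + B[0][1] = -2 + 5 = 3, A[1][1] + B[1][1] = 5 + -1 = 4, A[1][2] + B[2][1] = 8 + 7 = 15) = 3 (attained at k = 0)
  C[1][2] = min over k of (A[1][0] + B[0][2] = -2 + 8 = 6, A[1][1] + B[1][2] = 5 + -2 = 3, A[1][2] + B[2][2] = 8 + 7 = 15) = 3 (attained at k = 1)
  C[2][0] = min over k of (A[2][0] + B[0][0] = -1 + 3 = 2, A[2][1] + B[1][0] = -2 + -5 = -7, A[2][2] + B[2][0] = 4 + -4 = 0) = -7 (attained at k = 1)
  C[2][1] = min over k of (A[2][0] + B[0][1] = -1 + 5 = 4, A[2][1] + B[1][1] = -2 + -1 = -3, A[2][2] + B[2][1] = 4 + 7 = 11) = -3 (attained at k = 1)
  C[2][2] = min over k of (A[2][0] + B[0][2] = -1 + 8 = 7, A[2][1] + B[1][2] = -2 + -2 = -4, A[2][2] + B[2][2] = 4 + 7 = 11) = -4 (attained at k = 1)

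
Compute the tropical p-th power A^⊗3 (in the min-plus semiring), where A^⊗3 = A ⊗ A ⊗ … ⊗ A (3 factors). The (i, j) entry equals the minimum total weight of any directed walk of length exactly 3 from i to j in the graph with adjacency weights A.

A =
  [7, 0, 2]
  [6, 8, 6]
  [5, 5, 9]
A^⊗3 =
  [11, 6, 8]
  [12, 11, 12]
  [11, 11, 11]

Each entry (A^⊗3)_ij equals the minimum over all length-3 walks i = v_0 → v_1 → … → v_3 = j of Σ_t A[v_t][v_{t+1}]. For example, for (i, j) = (0, 2) we minimise over 9 possible intermediate vertex sequences; the minimum is 8, attained along the walk 0 → 1 → 0 → 2.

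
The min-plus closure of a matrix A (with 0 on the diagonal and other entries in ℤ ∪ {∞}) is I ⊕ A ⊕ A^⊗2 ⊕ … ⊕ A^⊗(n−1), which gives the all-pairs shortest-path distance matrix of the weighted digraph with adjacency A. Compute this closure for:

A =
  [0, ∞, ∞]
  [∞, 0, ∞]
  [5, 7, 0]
Closure =
  [0, ∞, ∞]
  [∞, 0, ∞]
  [5, 7, 0]

This is the Floyd-Warshall all-pairs shortest-path computation. For each intermediate vertex k = 0, 1, …, 2, update dist[i][j] ← min(dist[i][j], dist[i][k] + dist[k][j]). The final matrix gives, for each (i, j), the minimum total weight of any directed path from i to j (possibly empty when i = j).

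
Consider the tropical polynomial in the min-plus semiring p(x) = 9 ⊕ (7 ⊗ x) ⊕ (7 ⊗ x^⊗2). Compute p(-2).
p(-2) = 3

A tropical monomial a ⊗ x^⊗i evaluates to a + i · x. Evaluating each term at x = -2:
  Term 0 contributes 9 + 0 · -2 = 9
  Term 1 contributes 7 + 1 · -2 = 5
  Term 2 contributes 7 + 2 · -2 = 3
p(-2) = ⊕ of these = min[9, 5, 3] = 3.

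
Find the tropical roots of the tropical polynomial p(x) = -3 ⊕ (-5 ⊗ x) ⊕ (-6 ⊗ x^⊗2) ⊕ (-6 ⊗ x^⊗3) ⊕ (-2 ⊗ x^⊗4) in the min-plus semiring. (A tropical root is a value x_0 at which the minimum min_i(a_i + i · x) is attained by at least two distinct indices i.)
Roots: {-4, 0, 1, 2}

Each tropical root is a break point of the lower envelope of the lines y = a_i + i · x (there are 5 lines, with slopes 0, 1, ..., 4). Only the lines that attain the minimum somewhere contribute to roots; other lines are dominated. Here the surviving (envelope) indices are i = 4, i = 3, i = 2, i = 1, i = 0.
Intersections between consecutive envelope lines give the roots: for adjacent envelope indices i < j the intersection is x = (a_i − a_j) / (j − i). Reading off the sorted break points: {-4, 0, 1, 2}.
Verification: at each break x_0, at least two indices attain the minimum of min_i(a_i + i · x_0).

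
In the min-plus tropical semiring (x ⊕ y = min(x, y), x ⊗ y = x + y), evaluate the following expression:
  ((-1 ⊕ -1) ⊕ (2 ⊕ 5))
((-1 ⊕ -1) ⊕ (2 ⊕ 5)) = -1

Expand innermost to outermost. Recall ⊕ takes the minimum of its arguments and ⊗ takes their sum. Working out the expression ((-1 ⊕ -1) ⊕ (2 ⊕ 5)) gives -1.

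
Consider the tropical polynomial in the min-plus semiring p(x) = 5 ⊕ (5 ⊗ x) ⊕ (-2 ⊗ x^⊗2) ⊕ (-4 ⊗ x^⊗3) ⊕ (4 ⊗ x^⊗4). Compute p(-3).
p(-3) = -13

A tropical monomial a ⊗ x^⊗i evaluates to a + i · x. Evaluating each term at x = -3:
  Term 0 contributes 5 + 0 · -3 = 5
  Term 1 contributes 5 + 1 · -3 = 2
  Term 2 contributes -2 + 2 · -3 = -8
  Term 3 contributes -4 + 3 · -3 = -13
  Term 4 contributes 4 + 4 · -3 = -8
p(-3) = ⊕ of these = min[5, 2, -8, -13, -8] = -13.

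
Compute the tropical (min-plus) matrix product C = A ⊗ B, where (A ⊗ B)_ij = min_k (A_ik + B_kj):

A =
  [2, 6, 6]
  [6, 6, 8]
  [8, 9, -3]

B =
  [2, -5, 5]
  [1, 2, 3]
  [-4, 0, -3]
A ⊗ B =
  [2, -3, 3]
  [4, 1, 5]
  [-7, -3, -6]

Apply the min-plus product entry-by-entry:
  C[0][0] = min over k of (A[0][0] + B[0][0] = 2 + 2 = 4, A[0][1] + B[1][0] = 6 + 1 = 7, A[0][2] + B[2][0] = 6 + -4 = 2) = 2 (attained at k = 2)
  C[0][1] = min over k of (A[0][0] + B[0][1] = 2 + -5 = -3, A[0][1] + B[1][1] = 6 + 2 = 8, A[0][2] + B[2][1] = 6 + 0 = 6) = -3 (attained at k = 0)
  C[0][2] = min over k of (A[0][0] + B[0][2] = 2 + 5 = 7, A[0][1] + B[1][2] = 6 + 3 = 9, A[0][2] + B[2][2] = 6 + -3 = 3) = 3 (attained at k = 2)
  C[1][0] = min over k of (A[1][0] + B[0][0] = 6 + 2 = 8, A[1][1] + B[1][0] = 6 + 1 = 7, A[1][2] + B[2][0] = 8 + -4 = 4) = 4 (attained at k = 2)
  C[1][1] = min over k of (A[1][0] + B[0][1] = 6 + -5 = 1, A[1][1] + B[1][1] = 6 + 2 = 8, A[1][2] + B[2][1] = 8 + 0 = 8) = 1 (attained at k = 0)
  C[1][2] = min over k of (A[1][0] + B[0][2] = 6 + 5 = 11, A[1][1] + B[1][2] = 6 + 3 = 9, A[1][2] + B[2][2] = 8 + -3 = 5) = 5 (attained at k = 2)
  C[2][0] = min over k of (A[2][0] + B[0][0] = 8 + 2 = 10, A[2][1] + B[1][0] = 9 + 1 = 10, A[2][2] + B[2][0] = -3 + -4 = -7) = -7 (attained at k = 2)
  C[2][1] = min over k of (A[2][0] + B[0][1] = 8 + -5 = 3, A[2][1] + B[1][1] = 9 + 2 = 11, A[2][2] + B[2][1] = -3 + 0 = -3) = -3 (attained at k = 2)
  C[2][2] = min over k of (A[2][0] + B[0][2] = 8 + 5 = 13, A[2][1] + B[1][2] = 9 + 3 = 12, A[2][2] + B[2][2] = -3 + -3 = -6) = -6 (attained at k = 2)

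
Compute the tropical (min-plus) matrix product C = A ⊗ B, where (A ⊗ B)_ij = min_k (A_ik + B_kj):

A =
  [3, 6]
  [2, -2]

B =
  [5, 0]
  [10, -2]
A ⊗ B =
  [8, 3]
  [7, -4]

Apply the min-plus product entry-by-entry:
  C[0][0] = min over k of (A[0][0] + B[0][0] = 3 + 5 = 8, A[0][1] + B[1][0] = 6 + 10 = 16) = 8 (attained at k = 0)
  C[0][1] = min over k of (A[0][0] + B[0][1] = 3 + 0 = 3, A[0][1] + B[1][1] = 6 + -2 = 4) = 3 (attained at k = 0)
  C[1][0] = min over k of (A[1][0] + B[0][0] = 2 + 5 = 7, A[1][1] + B[1][0] = -2 + 10 = 8) = 7 (attained at k = 0)
  C[1][1] = min over k of (A[1][0] + B[0][1] = 2 + 0 = 2, A[1][1] + B[1][1] = -2 + -2 = -4) = -4 (attained at k = 1)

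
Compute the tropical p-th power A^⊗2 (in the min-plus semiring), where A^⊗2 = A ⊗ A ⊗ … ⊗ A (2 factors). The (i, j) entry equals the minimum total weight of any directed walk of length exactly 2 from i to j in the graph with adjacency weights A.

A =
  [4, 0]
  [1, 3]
A^⊗2 =
  [1, 3]
  [4, 1]

Each entry (A^⊗2)_ij equals the minimum over all length-2 walks i = v_0 → v_1 → … → v_2 = j of Σ_t A[v_t][v_{t+1}]. For example, for (i, j) = (0, 1) we minimise over 2 possible intermediate vertex sequences; the minimum is 3, attained along the walk 0 → 1 → 1.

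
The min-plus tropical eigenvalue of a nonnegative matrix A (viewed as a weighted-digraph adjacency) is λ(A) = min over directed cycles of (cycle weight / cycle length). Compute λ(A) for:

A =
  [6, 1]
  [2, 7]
λ(A) = 3/2

Enumerate directed cycles and compute their means (weight / length). Sample:
  cycle 0 → 0: weight = 6, length = 1, mean = 6/1 ≈ 6.000
  cycle 1 → 1: weight = 7, length = 1, mean = 7/1 ≈ 7.000
  cycle 0 → 1 → 0: weight = 3, length = 2, mean = 3/2 ≈ 1.500
  cycle 1 → 0 → 1: weight = 3, length = 2, mean = 3/2 ≈ 1.500
Minimum mean = 1.500, attained e.g. along the cycle 0 → 1 → 0 with weight 3 and length 2. So λ(A) = 3/2 = 3/2.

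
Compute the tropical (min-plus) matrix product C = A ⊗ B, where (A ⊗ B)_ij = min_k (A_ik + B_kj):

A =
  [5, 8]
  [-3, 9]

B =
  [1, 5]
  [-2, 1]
A ⊗ B =
  [6, 9]
  [-2, 2]

Apply the min-plus product entry-by-entry:
  C[0][0] = min over k of (A[0][0] + B[0][0] = 5 + 1 = 6, A[0][1] + B[1][0] = 8 + -2 = 6) = 6 (attained at k = 0)
  C[0][1] = min over k of (A[0][0] + B[0][1] = 5 + 5 = 10, A[0][1] + B[1][1] = 8 + 1 = 9) = 9 (attained at k = 1)
  C[1][0] = min over k of (A[1][0] + B[0][0] = -3 + 1 = -2, A[1][1] + B[1][0] = 9 + -2 = 7) = -2 (attained at k = 0)
  C[1][1] = min over k of (A[1][0] + B[0][1] = -3 + 5 = 2, A[1][1] + B[1][1] = 9 + 1 = 10) = 2 (attained at k = 0)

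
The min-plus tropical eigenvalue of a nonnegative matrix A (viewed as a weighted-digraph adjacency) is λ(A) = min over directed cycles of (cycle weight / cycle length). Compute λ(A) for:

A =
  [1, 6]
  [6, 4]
λ(A) = 1

Enumerate directed cycles and compute their means (weight / length). Sample:
  cycle 0 → 0: weight = 1, length = 1, mean = 1/1 ≈ 1.000
  cycle 1 → 1: weight = 4, length = 1, mean = 4/1 ≈ 4.000
  cycle 0 → 1 → 0: weight = 12, length = 2, mean = 12/2 ≈ 6.000
  cycle 1 → 0 → 1: weight = 12, length = 2, mean = 12/2 ≈ 6.000
Minimum mean = 1.000, attained e.g. along the cycle 0 → 0 with weight 1 and length 1. So λ(A) = 1/1 = 1.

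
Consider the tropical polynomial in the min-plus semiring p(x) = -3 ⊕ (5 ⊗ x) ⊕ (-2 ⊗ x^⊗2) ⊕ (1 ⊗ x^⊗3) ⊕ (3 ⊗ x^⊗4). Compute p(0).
p(0) = -3

A tropical monomial a ⊗ x^⊗i evaluates to a + i · x. Evaluating each term at x = 0:
  Term 0 contributes -3 + 0 · 0 = -3
  Term 1 contributes 5 + 1 · 0 = 5
  Term 2 contributes -2 + 2 · 0 = -2
  Term 3 contributes 1 + 3 · 0 = 1
  Term 4 contributes 3 + 4 · 0 = 3
p(0) = ⊕ of these = min[-3, 5, -2, 1, 3] = -3.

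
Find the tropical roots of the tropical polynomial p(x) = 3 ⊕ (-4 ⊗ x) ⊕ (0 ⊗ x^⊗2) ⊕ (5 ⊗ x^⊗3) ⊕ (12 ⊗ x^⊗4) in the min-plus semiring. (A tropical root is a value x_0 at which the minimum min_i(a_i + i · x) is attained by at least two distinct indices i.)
Roots: {-7, -5, -4, 7}

Each tropical root is a break point of the lower envelope of the lines y = a_i + i · x (there are 5 lines, with slopes 0, 1, ..., 4). Only the lines that attain the minimum somewhere contribute to roots; other lines are dominated. Here the surviving (envelope) indices are i = 4, i = 3, i = 2, i = 1, i = 0.
Intersections between consecutive envelope lines give the roots: for adjacent envelope indices i < j the intersection is x = (a_i − a_j) / (j − i). Reading off the sorted break points: {-7, -5, -4, 7}.
Verification: at each break x_0, at least two indices attain the minimum of min_i(a_i + i · x_0).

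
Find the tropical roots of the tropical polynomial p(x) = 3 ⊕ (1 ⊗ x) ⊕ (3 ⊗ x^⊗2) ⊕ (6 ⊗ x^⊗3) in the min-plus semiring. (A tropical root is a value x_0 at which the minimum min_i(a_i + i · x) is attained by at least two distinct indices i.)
Roots: {-3, -2, 2}

Each tropical root is a break point of the lower envelope of the lines y = a_i + i · x (there are 4 lines, with slopes 0, 1, ..., 3). Only the lines that attain the minimum somewhere contribute to roots; other lines are dominated. Here the surviving (envelope) indices are i = 3, i = 2, i = 1, i = 0.
Intersections between consecutive envelope lines give the roots: for adjacent envelope indices i < j the intersection is x = (a_i − a_j) / (j − i). Reading off the sorted break points: {-3, -2, 2}.
Verification: at each break x_0, at least two indices attain the minimum of min_i(a_i + i · x_0).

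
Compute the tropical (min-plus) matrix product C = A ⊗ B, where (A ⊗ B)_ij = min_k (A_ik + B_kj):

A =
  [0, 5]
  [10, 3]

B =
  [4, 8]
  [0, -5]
A ⊗ B =
  [4, 0]
  [3, -2]

Apply the min-plus product entry-by-entry:
  C[0][0] = min over k of (A[0][0] + B[0][0] = 0 + 4 = 4, A[0][1] + B[1][0] = 5 + 0 = 5) = 4 (attained at k = 0)
  C[0][1] = min over k of (A[0][0] + B[0][1] = 0 + 8 = 8, A[0][1] + B[1][1] = 5 + -5 = 0) = 0 (attained at k = 1)
  C[1][0] = min over k of (A[1][0] + B[0][0] = 10 + 4 = 14, A[1][1] + B[1][0] = 3 + 0 = 3) = 3 (attained at k = 1)
  C[1][1] = min over k of (A[1][0] + B[0][1] = 10 + 8 = 18, A[1][1] + B[1][1] = 3 + -5 = -2) = -2 (attained at k = 1)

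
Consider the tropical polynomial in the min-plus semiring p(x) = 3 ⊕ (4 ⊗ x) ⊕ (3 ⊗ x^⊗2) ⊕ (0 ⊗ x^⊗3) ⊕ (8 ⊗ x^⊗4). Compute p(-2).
p(-2) = -6

A tropical monomial a ⊗ x^⊗i evaluates to a + i · x. Evaluating each term at x = -2:
  Term 0 contributes 3 + 0 · -2 = 3
  Term 1 contributes 4 + 1 · -2 = 2
  Term 2 contributes 3 + 2 · -2 = -1
  Term 3 contributes 0 + 3 · -2 = -6
  Term 4 contributes 8 + 4 · -2 = 0
p(-2) = ⊕ of these = min[3, 2, -1, -6, 0] = -6.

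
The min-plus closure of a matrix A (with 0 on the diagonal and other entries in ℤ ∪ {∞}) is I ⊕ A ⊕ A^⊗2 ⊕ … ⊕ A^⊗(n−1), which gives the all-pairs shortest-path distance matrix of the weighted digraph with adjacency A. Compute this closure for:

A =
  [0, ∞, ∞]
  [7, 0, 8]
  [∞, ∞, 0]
Closure =
  [0, ∞, ∞]
  [7, 0, 8]
  [∞, ∞, 0]

This is the Floyd-Warshall all-pairs shortest-path computation. For each intermediate vertex k = 0, 1, …, 2, update dist[i][j] ← min(dist[i][j], dist[i][k] + dist[k][j]). The final matrix gives, for each (i, j), the minimum total weight of any directed path from i to j (possibly empty when i = j).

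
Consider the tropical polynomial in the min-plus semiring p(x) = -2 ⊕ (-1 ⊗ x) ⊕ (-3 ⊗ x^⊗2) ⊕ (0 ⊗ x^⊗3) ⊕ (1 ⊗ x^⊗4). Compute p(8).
p(8) = -2

A tropical monomial a ⊗ x^⊗i evaluates to a + i · x. Evaluating each term at x = 8:
  Term 0 contributes -2 + 0 · 8 = -2
  Term 1 contributes -1 + 1 · 8 = 7
  Term 2 contributes -3 + 2 · 8 = 13
  Term 3 contributes 0 + 3 · 8 = 24
  Term 4 contributes 1 + 4 · 8 = 33
p(8) = ⊕ of these = min[-2, 7, 13, 24, 33] = -2.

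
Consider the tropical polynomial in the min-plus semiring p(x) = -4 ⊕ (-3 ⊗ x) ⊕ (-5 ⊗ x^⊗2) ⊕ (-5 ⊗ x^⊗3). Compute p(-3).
p(-3) = -14

A tropical monomial a ⊗ x^⊗i evaluates to a + i · x. Evaluating each term at x = -3:
  Term 0 contributes -4 + 0 · -3 = -4
  Term 1 contributes -3 + 1 · -3 = -6
  Term 2 contributes -5 + 2 · -3 = -11
  Term 3 contributes -5 + 3 · -3 = -14
p(-3) = ⊕ of these = min[-4, -6, -11, -14] = -14.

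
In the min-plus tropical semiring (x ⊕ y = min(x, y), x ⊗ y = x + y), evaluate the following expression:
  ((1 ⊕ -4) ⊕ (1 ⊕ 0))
((1 ⊕ -4) ⊕ (1 ⊕ 0)) = -4

Expand innermost to outermost. Recall ⊕ takes the minimum of its arguments and ⊗ takes their sum. Working out the expression ((1 ⊕ -4) ⊕ (1 ⊕ 0)) gives -4.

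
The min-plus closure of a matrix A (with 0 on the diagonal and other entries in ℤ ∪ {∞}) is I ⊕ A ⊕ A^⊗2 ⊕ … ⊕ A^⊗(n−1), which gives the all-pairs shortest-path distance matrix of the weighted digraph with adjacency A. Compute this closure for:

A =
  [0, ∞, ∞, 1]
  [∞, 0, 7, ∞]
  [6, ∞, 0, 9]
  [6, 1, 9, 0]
Closure =
  [0, 2, 9, 1]
  [13, 0, 7, 14]
  [6, 8, 0, 7]
  [6, 1, 8, 0]

This is the Floyd-Warshall all-pairs shortest-path computation. For each intermediate vertex k = 0, 1, …, 3, update dist[i][j] ← min(dist[i][j], dist[i][k] + dist[k][j]). The final matrix gives, for each (i, j), the minimum total weight of any directed path from i to j (possibly empty when i = j).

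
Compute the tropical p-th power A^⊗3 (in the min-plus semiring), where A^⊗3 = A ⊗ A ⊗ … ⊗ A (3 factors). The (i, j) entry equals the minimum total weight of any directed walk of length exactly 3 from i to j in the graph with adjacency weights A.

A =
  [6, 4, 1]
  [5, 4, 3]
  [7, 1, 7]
A^⊗3 =
  [7, 6, 5]
  [9, 7, 7]
  [10, 5, 7]

Each entry (A^⊗3)_ij equals the minimum over all length-3 walks i = v_0 → v_1 → … → v_3 = j of Σ_t A[v_t][v_{t+1}]. For example, for (i, j) = (0, 2) we minimise over 9 possible intermediate vertex sequences; the minimum is 5, attained along the walk 0 → 2 → 1 → 2.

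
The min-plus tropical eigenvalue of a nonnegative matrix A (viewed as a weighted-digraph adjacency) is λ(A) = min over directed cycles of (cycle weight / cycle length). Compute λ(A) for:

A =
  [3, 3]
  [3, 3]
λ(A) = 3

Enumerate directed cycles and compute their means (weight / length). Sample:
  cycle 0 → 0: weight = 3, length = 1, mean = 3/1 ≈ 3.000
  cycle 1 → 1: weight = 3, length = 1, mean = 3/1 ≈ 3.000
  cycle 0 → 1 → 0: weight = 6, length = 2, mean = 6/2 ≈ 3.000
  cycle 1 → 0 → 1: weight = 6, length = 2, mean = 6/2 ≈ 3.000
Minimum mean = 3.000, attained e.g. along the cycle 0 → 0 with weight 3 and length 1. So λ(A) = 3/1 = 3.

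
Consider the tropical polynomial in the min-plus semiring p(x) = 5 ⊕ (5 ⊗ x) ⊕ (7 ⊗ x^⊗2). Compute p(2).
p(2) = 5

A tropical monomial a ⊗ x^⊗i evaluates to a + i · x. Evaluating each term at x = 2:
  Term 0 contributes 5 + 0 · 2 = 5
  Term 1 contributes 5 + 1 · 2 = 7
  Term 2 contributes 7 + 2 · 2 = 11
p(2) = ⊕ of these = min[5, 7, 11] = 5.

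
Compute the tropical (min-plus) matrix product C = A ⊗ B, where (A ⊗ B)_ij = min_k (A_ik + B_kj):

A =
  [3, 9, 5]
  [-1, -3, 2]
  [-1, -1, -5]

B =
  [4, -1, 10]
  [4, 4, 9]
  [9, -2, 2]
A ⊗ B =
  [7, 2, 7]
  [1, -2, 4]
  [3, -7, -3]

Apply the min-plus product entry-by-entry:
  C[0][0] = min over k of (A[0][0] + B[0][0] = 3 + 4 = 7, A[0][1] + B[1][0] = 9 + 4 = 13, A[0][2] + B[2][0] = 5 + 9 = 14) = 7 (attained at k = 0)
  C[0][1] = min over k of (A[0][0] + B[0][1] = 3 + -1 = 2, A[0][1] + B[1][1] = 9 + 4 = 13, A[0][2] + B[2][1] = 5 + -2 = 3) = 2 (attained at k = 0)
  C[0][2] = min over k of (A[0][0] + B[0][2] = 3 + 10 = 13, A[0][1] + B[1][2] = 9 + 9 = 18, A[0][2] + B[2][2] = 5 + 2 = 7) = 7 (attained at k = 2)
  C[1][0] = min over k of (A[1][0] + B[0][0] = -1 + 4 = 3, A[1][1] + B[1][0] = -3 + 4 = 1, A[1][2] + B[2][0] = 2 + 9 = 11) = 1 (attained at k = 1)
  C[1][1] = min over k of (A[1][0] + B[0][1] = -1 + -1 = -2, A[1][1] + B[1][1] = -3 + 4 = 1, A[1][2] + B[2][1] = 2 + -2 = 0) = -2 (attained at k = 0)
  C[1][2] = min over k of (A[1][0] + B[0][2] = -1 + 10 = 9, A[1][1] + B[1][2] = -3 + 9 = 6, A[1][2] + B[2][2] = 2 + 2 = 4) = 4 (attained at k = 2)
  C[2][0] = min over k of (A[2][0] + B[0][0] = -1 + 4 = 3, A[2][1] + B[1][0] = -1 + 4 = 3, A[2][2] + B[2][0] = -5 + 9 = 4) = 3 (attained at k = 0)
  C[2][1] = min over k of (A[2][0] + B[0][1] = -1 + -1 = -2, A[2][1] + B[1][1] = -1 + 4 = 3, A[2][2] + B[2][1] = -5 + -2 = -7) = -7 (attained at k = 2)
  C[2][2] = min over k of (A[2][0] + B[0][2] = -1 + 10 = 9, A[2][1] + B[1][2] = -1 + 9 = 8, A[2][2] + B[2][2] = -5 + 2 = -3) = -3 (attained at k = 2)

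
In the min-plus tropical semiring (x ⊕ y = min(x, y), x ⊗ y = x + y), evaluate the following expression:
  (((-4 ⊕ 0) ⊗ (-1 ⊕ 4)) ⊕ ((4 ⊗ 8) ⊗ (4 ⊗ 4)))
(((-4 ⊕ 0) ⊗ (-1 ⊕ 4)) ⊕ ((4 ⊗ 8) ⊗ (4 ⊗ 4))) = -5

Expand innermost to outermost. Recall ⊕ takes the minimum of its arguments and ⊗ takes their sum. Working out the expression (((-4 ⊕ 0) ⊗ (-1 ⊕ 4)) ⊕ ((4 ⊗ 8) ⊗ (4 ⊗ 4))) gives -5.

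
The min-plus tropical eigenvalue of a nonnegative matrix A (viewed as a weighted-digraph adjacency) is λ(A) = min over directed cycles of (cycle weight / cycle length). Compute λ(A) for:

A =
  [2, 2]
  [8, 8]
λ(A) = 2

Enumerate directed cycles and compute their means (weight / length). Sample:
  cycle 0 → 0: weight = 2, length = 1, mean = 2/1 ≈ 2.000
  cycle 1 → 1: weight = 8, length = 1, mean = 8/1 ≈ 8.000
  cycle 0 → 1 → 0: weight = 10, length = 2, mean = 10/2 ≈ 5.000
  cycle 1 → 0 → 1: weight = 10, length = 2, mean = 10/2 ≈ 5.000
Minimum mean = 2.000, attained e.g. along the cycle 0 → 0 with weight 2 and length 1. So λ(A) = 2/1 = 2.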